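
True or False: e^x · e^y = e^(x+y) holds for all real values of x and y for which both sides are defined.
Claim: e^x · e^y = e^(x+y).
Reasoning: This is the law of exponents for a common base: multiplying powers adds exponents. E.g. from the series, (Σ x^j/j!)(Σ y^k/k!) = Σ_m (Σ_{j+k=m} x^j y^k/(j!k!)) = Σ_m (x+y)^m/m! by the binomial theorem.
So the two sides agree for all real values of x and y for which both sides are defined.

Conclusion: True.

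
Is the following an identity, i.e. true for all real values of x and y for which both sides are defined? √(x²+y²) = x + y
No, this is NOT an identity.

Claim: √(x²+y²) = x + y.
Test a specific point where both sides are defined: x = -1, y = 3/2.
LHS = √(x²+y²) ≈ 1.8028
RHS = x + y ≈ 0.5000
Since 1.8028 ≠ 0.5000, the equation fails at this point, so it cannot hold for all real values of x and y for which both sides are defined.
(x+y)² = x² + 2xy + y², not x² + y², so the square root does not split this way.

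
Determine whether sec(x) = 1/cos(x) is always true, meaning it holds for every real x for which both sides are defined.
Claim: sec(x) = 1/cos(x).
Reasoning: sec(x) is by definition the reciprocal of cos(x), wherever cos(x) ≠ 0.
So the two sides agree for every real x for which both sides are defined.

Conclusion: Yes, this is an identity.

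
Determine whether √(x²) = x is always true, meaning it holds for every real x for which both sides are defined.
No, this is NOT an identity.

Claim: √(x²) = x.
Test a specific point where both sides are defined: x = -3.
LHS = √(x²) ≈ 3.0000
RHS = x ≈ -3.0000
Since 3.0000 ≠ -3.0000, the equation fails at this point, so it cannot hold for every real x for which both sides are defined.
√(x²) = |x|, which differs from x whenever x < 0 (both sides are defined for every real x).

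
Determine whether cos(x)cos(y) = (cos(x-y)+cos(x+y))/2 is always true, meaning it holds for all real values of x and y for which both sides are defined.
Yes, this is an identity.

Claim: cos(x)cos(y) = (cos(x-y)+cos(x+y))/2.
Reasoning: cos(x-y) = cos(x)cos(y) + sin(x)sin(y) and cos(x+y) = cos(x)cos(y) - sin(x)sin(y). Adding, cos(x-y) + cos(x+y) = 2cos(x)cos(y); divide by 2.
So the two sides agree for all real values of x and y for which both sides are defined.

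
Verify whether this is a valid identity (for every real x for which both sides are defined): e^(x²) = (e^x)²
Claim: e^(x²) = (e^x)².
Test a specific point where both sides are defined: x = 3/2.
LHS = e^(x²) ≈ 9.4877
RHS = (e^x)² ≈ 20.0855
Since 9.4877 ≠ 20.0855, the equation fails at this point, so it cannot hold for every real x for which both sides are defined.
(e^x)² = e^(2x), and 2x ≠ x² in general.

Conclusion: No, this is NOT an identity.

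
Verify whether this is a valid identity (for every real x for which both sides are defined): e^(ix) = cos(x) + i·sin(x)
Yes, this is an identity.

Claim: e^(ix) = cos(x) + i·sin(x).
Reasoning: Euler's formula. Expand e^(ix) = Σ (ix)^k / k!. Since i² = -1, the even-k terms are Σ (-1)^m x^(2m)/(2m)! = cos(x) and the odd-k terms are i · Σ (-1)^m x^(2m+1)/(2m+1)! = i·sin(x).
So the two sides agree for every real x for which both sides are defined.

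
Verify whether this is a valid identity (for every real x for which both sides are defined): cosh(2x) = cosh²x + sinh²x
Claim: cosh(2x) = cosh²x + sinh²x.
Reasoning: cosh²x = (e^(2x) + 2 + e^(-2x))/4 and sinh²x = (e^(2x) - 2 + e^(-2x))/4. Adding gives (2e^(2x) + 2e^(-2x))/4 = (e^(2x) + e^(-2x))/2 = cosh(2x).
So the two sides agree for every real x for which both sides are defined.

Conclusion: Yes, this is an identity.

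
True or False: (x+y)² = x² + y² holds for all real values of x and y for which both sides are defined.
False.

Claim: (x+y)² = x² + y².
Test a specific point where both sides are defined: x = -3, y = 4.
LHS = (x+y)² ≈ 1.0000
RHS = x² + y² ≈ 25.0000
Since 1.0000 ≠ 25.0000, the equation fails at this point, so it cannot hold for all real values of x and y for which both sides are defined.
The correct expansion is (x+y)² = x² + 2xy + y²; the cross term 2xy is missing.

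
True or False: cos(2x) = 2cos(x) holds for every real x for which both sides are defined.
Claim: cos(2x) = 2cos(x).
Test a specific point where both sides are defined: x = π/2.
LHS = cos(2x) ≈ -1.0000
RHS = 2cos(x) ≈ 0.0000
Since -1.0000 ≠ 0.0000, the equation fails at this point, so it cannot hold for every real x for which both sides are defined.
The correct double-angle formula is cos(2x) = cos²x - sin²x.

Conclusion: False.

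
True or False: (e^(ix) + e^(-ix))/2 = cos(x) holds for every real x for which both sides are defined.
Claim: (e^(ix) + e^(-ix))/2 = cos(x).
Reasoning: By Euler's formula e^(ix) = cos(x) + i·sin(x) and e^(-ix) = cos(x) - i·sin(x). Adding cancels the sine terms: e^(ix) + e^(-ix) = 2cos(x); divide by 2.
So the two sides agree for every real x for which both sides are defined.

Conclusion: True.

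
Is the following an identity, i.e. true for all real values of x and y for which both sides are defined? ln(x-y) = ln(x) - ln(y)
No, this is NOT an identity.

Claim: ln(x-y) = ln(x) - ln(y).
Test a specific point where both sides are defined: x = 4, y = 1/2.
LHS = ln(x-y) ≈ 1.2528
RHS = ln(x) - ln(y) ≈ 2.0794
Since 1.2528 ≠ 2.0794, the equation fails at this point, so it cannot hold for all real values of x and y for which both sides are defined.
ln(x) - ln(y) = ln(x/y), not ln(x-y).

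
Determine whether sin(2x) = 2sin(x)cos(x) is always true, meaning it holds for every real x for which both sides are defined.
Yes, this is an identity.

Claim: sin(2x) = 2sin(x)cos(x).
Reasoning: Put y = x in the addition formula sin(x+y) = sin(x)cos(y) + cos(x)sin(y): sin(2x) = sin(x)cos(x) + cos(x)sin(x) = 2sin(x)cos(x).
So the two sides agree for every real x for which both sides are defined.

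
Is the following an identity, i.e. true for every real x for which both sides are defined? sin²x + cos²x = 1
Yes, this is an identity.

Claim: sin²x + cos²x = 1.
Reasoning: The point (cos x, sin x) lies on the unit circle X² + Y² = 1, so cos²x + sin²x = 1 for every real x.
So the two sides agree for every real x for which both sides are defined.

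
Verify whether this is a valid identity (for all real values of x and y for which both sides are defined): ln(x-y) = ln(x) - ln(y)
Claim: ln(x-y) = ln(x) - ln(y).
Test a specific point where both sides are defined: x = 5, y = 3/2.
LHS = ln(x-y) ≈ 1.2528
RHS = ln(x) - ln(y) ≈ 1.2040
Since 1.2528 ≠ 1.2040, the equation fails at this point, so it cannot hold for all real values of x and y for which both sides are defined.
ln(x) - ln(y) = ln(x/y), not ln(x-y).

Conclusion: No, this is NOT an identity.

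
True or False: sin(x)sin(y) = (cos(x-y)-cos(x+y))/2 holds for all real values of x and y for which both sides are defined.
Claim: sin(x)sin(y) = (cos(x-y)-cos(x+y))/2.
Reasoning: cos(x-y) = cos(x)cos(y) + sin(x)sin(y) and cos(x+y) = cos(x)cos(y) - sin(x)sin(y). Subtracting, cos(x-y) - cos(x+y) = 2sin(x)sin(y); divide by 2.
So the two sides agree for all real values of x and y for which both sides are defined.

Conclusion: True.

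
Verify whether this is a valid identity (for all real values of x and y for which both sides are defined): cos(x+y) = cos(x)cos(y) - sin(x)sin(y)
Yes, this is an identity.

Claim: cos(x+y) = cos(x)cos(y) - sin(x)sin(y).
Reasoning: By Euler's formula e^(i(x+y)) = e^(ix)·e^(iy) = (cos x + i·sin x)(cos y + i·sin y). The real part of the left side is cos(x+y); the real part of the product is cos(x)cos(y) - sin(x)sin(y) (since i·i = -1).
So the two sides agree for all real values of x and y for which both sides are defined.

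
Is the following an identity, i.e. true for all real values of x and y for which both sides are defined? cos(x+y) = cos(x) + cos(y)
No, this is NOT an identity.

Claim: cos(x+y) = cos(x) + cos(y).
Test a specific point where both sides are defined: x = 2π/3, y = -π/3.
LHS = cos(x+y) ≈ 0.5000
RHS = cos(x) + cos(y) ≈ 0.0000
Since 0.5000 ≠ 0.0000, the equation fails at this point, so it cannot hold for all real values of x and y for which both sides are defined.
The correct expansion is cos(x+y) = cos(x)cos(y) - sin(x)sin(y); cosine is not additive.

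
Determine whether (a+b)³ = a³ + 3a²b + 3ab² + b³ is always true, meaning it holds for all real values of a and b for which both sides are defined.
Yes, this is an identity.

Claim: (a+b)³ = a³ + 3a²b + 3ab² + b³.
Reasoning: (a+b)³ = (a+b)(a+b)² = (a+b)(a² + 2ab + b²) = a³ + 2a²b + ab² + a²b + 2ab² + b³ = a³ + 3a²b + 3ab² + b³.
So the two sides agree for all real values of a and b for which both sides are defined.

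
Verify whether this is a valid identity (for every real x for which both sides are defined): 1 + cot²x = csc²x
Yes, this is an identity.

Claim: 1 + cot²x = csc²x.
Reasoning: Start from sin²x + cos²x = 1 and divide every term by sin²x (allowed wherever cot x and csc x are defined): 1 + cot²x = 1/sin²x = csc²x.
So the two sides agree for every real x for which both sides are defined.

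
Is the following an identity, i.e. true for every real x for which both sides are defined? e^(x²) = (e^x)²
Claim: e^(x²) = (e^x)².
Test a specific point where both sides are defined: x = -3.
LHS = e^(x²) ≈ 8103.0839
RHS = (e^x)² ≈ 0.0025
Since 8103.0839 ≠ 0.0025, the equation fails at this point, so it cannot hold for every real x for which both sides are defined.
(e^x)² = e^(2x), and 2x ≠ x² in general.

Conclusion: No, this is NOT an identity.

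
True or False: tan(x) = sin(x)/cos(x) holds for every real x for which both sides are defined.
True.

Claim: tan(x) = sin(x)/cos(x).
Reasoning: For an angle x whose terminal point on the unit circle is (cos x, sin x), tan(x) is defined as the ratio (second coordinate)/(first coordinate) = sin(x)/cos(x), wherever cos(x) ≠ 0.
So the two sides agree for every real x for which both sides are defined.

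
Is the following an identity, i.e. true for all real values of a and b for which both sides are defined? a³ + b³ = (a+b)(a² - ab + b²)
Yes, this is an identity.

Claim: a³ + b³ = (a+b)(a² - ab + b²).
Reasoning: Expand the right side: (a+b)(a² - ab + b²) = a³ - a²b + ab² + a²b - ab² + b³ = a³ + b³ (the middle terms cancel in pairs).
So the two sides agree for all real values of a and b for which both sides are defined.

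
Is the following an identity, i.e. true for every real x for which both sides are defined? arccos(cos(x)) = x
Claim: arccos(cos(x)) = x.
Test a specific point where both sides are defined: x = -π/3.
LHS = arccos(cos(x)) ≈ 1.0472
RHS = x ≈ -1.0472
Since 1.0472 ≠ -1.0472, the equation fails at this point, so it cannot hold for every real x for which both sides are defined.
arccos only returns values in [0, π], so arccos(cos(x)) = x holds only for x in that interval, not for all real x.

Conclusion: No, this is NOT an identity.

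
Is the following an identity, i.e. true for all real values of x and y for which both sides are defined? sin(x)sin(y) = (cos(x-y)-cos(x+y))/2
Yes, this is an identity.

Claim: sin(x)sin(y) = (cos(x-y)-cos(x+y))/2.
Reasoning: cos(x-y) = cos(x)cos(y) + sin(x)sin(y) and cos(x+y) = cos(x)cos(y) - sin(x)sin(y). Subtracting, cos(x-y) - cos(x+y) = 2sin(x)sin(y); divide by 2.
So the two sides agree for all real values of x and y for which both sides are defined.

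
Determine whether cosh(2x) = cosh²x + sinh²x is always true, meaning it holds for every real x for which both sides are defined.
Claim: cosh(2x) = cosh²x + sinh²x.
Reasoning: cosh²x = (e^(2x) + 2 + e^(-2x))/4 and sinh²x = (e^(2x) - 2 + e^(-2x))/4. Adding gives (2e^(2x) + 2e^(-2x))/4 = (e^(2x) + e^(-2x))/2 = cosh(2x).
So the two sides agree for every real x for which both sides are defined.

Conclusion: Yes, this is an identity.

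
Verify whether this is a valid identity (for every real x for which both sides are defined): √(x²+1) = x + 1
No, this is NOT an identity.

Claim: √(x²+1) = x + 1.
Test a specific point where both sides are defined: x = 3/2.
LHS = √(x²+1) ≈ 1.8028
RHS = x + 1 ≈ 2.5000
Since 1.8028 ≠ 2.5000, the equation fails at this point, so it cannot hold for every real x for which both sides are defined.
(x+1)² = x² + 2x + 1 ≠ x² + 1 unless x = 0.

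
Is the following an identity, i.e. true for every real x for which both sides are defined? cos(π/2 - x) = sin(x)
Claim: cos(π/2 - x) = sin(x).
Reasoning: Use cos(u - v) = cos(u)cos(v) + sin(u)sin(v) with u = π/2, v = x: cos(π/2)cos(x) + sin(π/2)sin(x) = 0·cos(x) + 1·sin(x) = sin(x).
So the two sides agree for every real x for which both sides are defined.

Conclusion: Yes, this is an identity.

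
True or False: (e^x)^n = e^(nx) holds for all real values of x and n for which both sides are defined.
Claim: (e^x)^n = e^(nx).
Reasoning: e^x is a positive real number, and for a positive base B and real exponent n, B^n = e^(n·ln B). With B = e^x, ln B = x, so (e^x)^n = e^(n·x).
So the two sides agree for all real values of x and n for which both sides are defined.

Conclusion: True.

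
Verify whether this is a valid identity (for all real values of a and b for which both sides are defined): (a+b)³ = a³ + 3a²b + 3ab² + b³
Claim: (a+b)³ = a³ + 3a²b + 3ab² + b³.
Reasoning: (a+b)³ = (a+b)(a+b)² = (a+b)(a² + 2ab + b²) = a³ + 2a²b + ab² + a²b + 2ab² + b³ = a³ + 3a²b + 3ab² + b³.
So the two sides agree for all real values of a and b for which both sides are defined.

Conclusion: Yes, this is an identity.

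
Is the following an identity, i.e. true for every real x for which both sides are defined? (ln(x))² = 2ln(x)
No, this is NOT an identity.

Claim: (ln(x))² = 2ln(x).
Test a specific point where both sides are defined: x = 2.
LHS = (ln(x))² ≈ 0.4805
RHS = 2ln(x) ≈ 1.3863
Since 0.4805 ≠ 1.3863, the equation fails at this point, so it cannot hold for every real x for which both sides are defined.
2ln(x) equals ln(x²), which is not the same as (ln x)².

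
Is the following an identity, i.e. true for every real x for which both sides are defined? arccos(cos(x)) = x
Claim: arccos(cos(x)) = x.
Test a specific point where both sides are defined: x = -π/6.
LHS = arccos(cos(x)) ≈ 0.5236
RHS = x ≈ -0.5236
Since 0.5236 ≠ -0.5236, the equation fails at this point, so it cannot hold for every real x for which both sides are defined.
arccos only returns values in [0, π], so arccos(cos(x)) = x holds only for x in that interval, not for all real x.

Conclusion: No, this is NOT an identity.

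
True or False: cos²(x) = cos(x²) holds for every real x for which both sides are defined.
False.

Claim: cos²(x) = cos(x²).
Test a specific point where both sides are defined: x = -π/2.
LHS = cos²(x) ≈ 0.0000
RHS = cos(x²) ≈ -0.7812
Since 0.0000 ≠ -0.7812, the equation fails at this point, so it cannot hold for every real x for which both sides are defined.
cos²(x) means (cos x)², squaring the output; cos(x²) squares the input. These are different functions.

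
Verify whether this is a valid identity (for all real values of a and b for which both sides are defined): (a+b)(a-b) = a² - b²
Yes, this is an identity.

Claim: (a+b)(a-b) = a² - b².
Reasoning: Expand: (a+b)(a-b) = a² - ab + ba - b² = a² - b² (the cross terms cancel).
So the two sides agree for all real values of a and b for which both sides are defined.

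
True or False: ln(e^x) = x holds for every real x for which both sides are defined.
Claim: ln(e^x) = x.
Reasoning: ln is the inverse of the exponential: ln(e^x) asks for the exponent p with e^p = e^x, and since e^p is one-to-one that exponent is p = x.
So the two sides agree for every real x for which both sides are defined.

Conclusion: True.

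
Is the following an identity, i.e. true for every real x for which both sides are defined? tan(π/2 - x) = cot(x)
Claim: tan(π/2 - x) = cot(x).
Reasoning: tan(π/2 - x) = sin(π/2 - x)/cos(π/2 - x) = cos(x)/sin(x) = cot(x), using the cofunction identities sin(π/2 - x) = cos(x) and cos(π/2 - x) = sin(x).
So the two sides agree for every real x for which both sides are defined.

Conclusion: Yes, this is an identity.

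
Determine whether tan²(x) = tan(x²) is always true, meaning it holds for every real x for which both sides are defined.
Claim: tan²(x) = tan(x²).
Test a specific point where both sides are defined: x = 3π/4.
LHS = tan²(x) ≈ 1.0000
RHS = tan(x²) ≈ -0.8977
Since 1.0000 ≠ -0.8977, the equation fails at this point, so it cannot hold for every real x for which both sides are defined.
tan²(x) means (tan x)², squaring the output; tan(x²) squares the input. These are different functions.

Conclusion: No, this is NOT an identity.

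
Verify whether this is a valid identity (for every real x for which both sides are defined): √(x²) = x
Claim: √(x²) = x.
Test a specific point where both sides are defined: x = -3.
LHS = √(x²) ≈ 3.0000
RHS = x ≈ -3.0000
Since 3.0000 ≠ -3.0000, the equation fails at this point, so it cannot hold for every real x for which both sides are defined.
√(x²) = |x|, which differs from x whenever x < 0 (both sides are defined for every real x).

Conclusion: No, this is NOT an identity.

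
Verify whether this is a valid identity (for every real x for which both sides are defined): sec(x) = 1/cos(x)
Claim: sec(x) = 1/cos(x).
Reasoning: sec(x) is by definition the reciprocal of cos(x), wherever cos(x) ≠ 0.
So the two sides agree for every real x for which both sides are defined.

Conclusion: Yes, this is an identity.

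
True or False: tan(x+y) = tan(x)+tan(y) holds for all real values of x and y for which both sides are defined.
False.

Claim: tan(x+y) = tan(x)+tan(y).
Test a specific point where both sides are defined: x = -π/4, y = -π/6.
LHS = tan(x+y) ≈ -3.7321
RHS = tan(x)+tan(y) ≈ -1.5774
Since -3.7321 ≠ -1.5774, the equation fails at this point, so it cannot hold for all real values of x and y for which both sides are defined.
The correct formula is tan(x+y) = (tan(x) + tan(y))/(1 - tan(x)tan(y)).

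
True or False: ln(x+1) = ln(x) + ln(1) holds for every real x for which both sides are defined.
False.

Claim: ln(x+1) = ln(x) + ln(1).
Test a specific point where both sides are defined: x = 4.
LHS = ln(x+1) ≈ 1.6094
RHS = ln(x) + ln(1) ≈ 1.3863
Since 1.6094 ≠ 1.3863, the equation fails at this point, so it cannot hold for every real x for which both sides are defined.
ln(1) = 0, so the right side is just ln(x), which differs from ln(x+1).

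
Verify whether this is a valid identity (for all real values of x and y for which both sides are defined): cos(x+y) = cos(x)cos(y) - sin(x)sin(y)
Claim: cos(x+y) = cos(x)cos(y) - sin(x)sin(y).
Reasoning: By Euler's formula e^(i(x+y)) = e^(ix)·e^(iy) = (cos x + i·sin x)(cos y + i·sin y). The real part of the left side is cos(x+y); the real part of the product is cos(x)cos(y) - sin(x)sin(y) (since i·i = -1).
So the two sides agree for all real values of x and y for which both sides are defined.

Conclusion: Yes, this is an identity.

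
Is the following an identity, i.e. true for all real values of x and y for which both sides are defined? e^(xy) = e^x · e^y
No, this is NOT an identity.

Claim: e^(xy) = e^x · e^y.
Test a specific point where both sides are defined: x = 4, y = -1.
LHS = e^(xy) ≈ 0.0183
RHS = e^x · e^y ≈ 20.0855
Since 0.0183 ≠ 20.0855, the equation fails at this point, so it cannot hold for all real values of x and y for which both sides are defined.
e^x · e^y = e^(x+y), not e^(xy).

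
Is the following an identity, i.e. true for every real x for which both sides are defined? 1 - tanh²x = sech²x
Yes, this is an identity.

Claim: 1 - tanh²x = sech²x.
Reasoning: Divide cosh²x - sinh²x = 1 through by cosh²x (never zero): 1 - tanh²x = 1/cosh²x = sech²x.
So the two sides agree for every real x for which both sides are defined.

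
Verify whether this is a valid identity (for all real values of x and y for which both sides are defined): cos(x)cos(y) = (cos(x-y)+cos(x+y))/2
Yes, this is an identity.

Claim: cos(x)cos(y) = (cos(x-y)+cos(x+y))/2.
Reasoning: cos(x-y) = cos(x)cos(y) + sin(x)sin(y) and cos(x+y) = cos(x)cos(y) - sin(x)sin(y). Adding, cos(x-y) + cos(x+y) = 2cos(x)cos(y); divide by 2.
So the two sides agree for all real values of x and y for which both sides are defined.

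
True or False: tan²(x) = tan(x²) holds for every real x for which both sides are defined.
False.

Claim: tan²(x) = tan(x²).
Test a specific point where both sides are defined: x = 2π/3.
LHS = tan²(x) ≈ 3.0000
RHS = tan(x²) ≈ 2.9590
Since 3.0000 ≠ 2.9590, the equation fails at this point, so it cannot hold for every real x for which both sides are defined.
tan²(x) means (tan x)², squaring the output; tan(x²) squares the input. These are different functions.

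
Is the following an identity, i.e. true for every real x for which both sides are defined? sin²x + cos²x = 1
Claim: sin²x + cos²x = 1.
Reasoning: The point (cos x, sin x) lies on the unit circle X² + Y² = 1, so cos²x + sin²x = 1 for every real x.
So the two sides agree for every real x for which both sides are defined.

Conclusion: Yes, this is an identity.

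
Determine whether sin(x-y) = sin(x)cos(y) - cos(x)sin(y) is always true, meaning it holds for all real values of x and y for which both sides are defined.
Claim: sin(x-y) = sin(x)cos(y) - cos(x)sin(y).
Reasoning: Replace y by -y in sin(x+y) = sin(x)cos(y) + cos(x)sin(y) and use cos(-y) = cos(y), sin(-y) = -sin(y): sin(x-y) = sin(x)cos(y) - cos(x)sin(y).
So the two sides agree for all real values of x and y for which both sides are defined.

Conclusion: Yes, this is an identity.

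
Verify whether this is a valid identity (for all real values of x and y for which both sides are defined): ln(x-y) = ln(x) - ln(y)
No, this is NOT an identity.

Claim: ln(x-y) = ln(x) - ln(y).
Test a specific point where both sides are defined: x = 2, y = 3/2.
LHS = ln(x-y) ≈ -0.6931
RHS = ln(x) - ln(y) ≈ 0.2877
Since -0.6931 ≠ 0.2877, the equation fails at this point, so it cannot hold for all real values of x and y for which both sides are defined.
ln(x) - ln(y) = ln(x/y), not ln(x-y).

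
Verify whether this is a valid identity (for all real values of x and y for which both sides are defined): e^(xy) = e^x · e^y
No, this is NOT an identity.

Claim: e^(xy) = e^x · e^y.
Test a specific point where both sides are defined: x = 3/2, y = -1.
LHS = e^(xy) ≈ 0.2231
RHS = e^x · e^y ≈ 1.6487
Since 0.2231 ≠ 1.6487, the equation fails at this point, so it cannot hold for all real values of x and y for which both sides are defined.
e^x · e^y = e^(x+y), not e^(xy).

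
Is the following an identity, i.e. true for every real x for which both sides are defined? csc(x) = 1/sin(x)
Claim: csc(x) = 1/sin(x).
Reasoning: csc(x) is by definition the reciprocal of sin(x), wherever sin(x) ≠ 0.
So the two sides agree for every real x for which both sides are defined.

Conclusion: Yes, this is an identity.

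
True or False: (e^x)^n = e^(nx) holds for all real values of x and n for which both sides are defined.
Claim: (e^x)^n = e^(nx).
Reasoning: e^x is a positive real number, and for a positive base B and real exponent n, B^n = e^(n·ln B). With B = e^x, ln B = x, so (e^x)^n = e^(n·x).
So the two sides agree for all real values of x and n for which both sides are defined.

Conclusion: True.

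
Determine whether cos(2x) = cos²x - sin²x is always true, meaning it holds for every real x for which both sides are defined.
Yes, this is an identity.

Claim: cos(2x) = cos²x - sin²x.
Reasoning: Put y = x in the addition formula cos(x+y) = cos(x)cos(y) - sin(x)sin(y): cos(2x) = cos²x - sin²x.
So the two sides agree for every real x for which both sides are defined.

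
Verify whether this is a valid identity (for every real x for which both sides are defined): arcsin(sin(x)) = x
No, this is NOT an identity.

Claim: arcsin(sin(x)) = x.
Test a specific point where both sides are defined: x = π.
LHS = arcsin(sin(x)) ≈ 0.0000
RHS = x ≈ 3.1416
Since 0.0000 ≠ 3.1416, the equation fails at this point, so it cannot hold for every real x for which both sides are defined.
arcsin only returns values in [-π/2, π/2], so arcsin(sin(x)) = x holds only for x in that interval, not for all real x.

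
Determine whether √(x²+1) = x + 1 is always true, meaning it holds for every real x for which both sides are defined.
Claim: √(x²+1) = x + 1.
Test a specific point where both sides are defined: x = 3/2.
LHS = √(x²+1) ≈ 1.8028
RHS = x + 1 ≈ 2.5000
Since 1.8028 ≠ 2.5000, the equation fails at this point, so it cannot hold for every real x for which both sides are defined.
(x+1)² = x² + 2x + 1 ≠ x² + 1 unless x = 0.

Conclusion: No, this is NOT an identity.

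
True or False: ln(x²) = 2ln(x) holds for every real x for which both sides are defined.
True.

Claim: ln(x²) = 2ln(x).
Reasoning: The right side requires x > 0. For x > 0, x² = (e^(ln x))² = e^(2ln x), so ln(x²) = 2ln(x). (For x < 0 the right side is undefined, so those values are outside the claim.)
So the two sides agree for every real x for which both sides are defined.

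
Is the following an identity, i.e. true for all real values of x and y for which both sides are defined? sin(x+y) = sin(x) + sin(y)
No, this is NOT an identity.

Claim: sin(x+y) = sin(x) + sin(y).
Test a specific point where both sides are defined: x = π/4, y = -π/6.
LHS = sin(x+y) ≈ 0.2588
RHS = sin(x) + sin(y) ≈ 0.2071
Since 0.2588 ≠ 0.2071, the equation fails at this point, so it cannot hold for all real values of x and y for which both sides are defined.
The correct expansion is sin(x+y) = sin(x)cos(y) + cos(x)sin(y); sine is not additive.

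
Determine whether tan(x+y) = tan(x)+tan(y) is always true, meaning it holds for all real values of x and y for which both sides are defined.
Claim: tan(x+y) = tan(x)+tan(y).
Test a specific point where both sides are defined: x = π/4, y = π/3.
LHS = tan(x+y) ≈ -3.7321
RHS = tan(x)+tan(y) ≈ 2.7321
Since -3.7321 ≠ 2.7321, the equation fails at this point, so it cannot hold for all real values of x and y for which both sides are defined.
The correct formula is tan(x+y) = (tan(x) + tan(y))/(1 - tan(x)tan(y)).

Conclusion: No, this is NOT an identity.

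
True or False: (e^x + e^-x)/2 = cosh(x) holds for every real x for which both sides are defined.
True.

Claim: (e^x + e^-x)/2 = cosh(x).
Reasoning: This is exactly the definition of the hyperbolic cosine: cosh(x) := (e^x + e^-x)/2.
So the two sides agree for every real x for which both sides are defined.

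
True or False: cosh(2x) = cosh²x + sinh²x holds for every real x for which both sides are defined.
True.

Claim: cosh(2x) = cosh²x + sinh²x.
Reasoning: cosh²x = (e^(2x) + 2 + e^(-2x))/4 and sinh²x = (e^(2x) - 2 + e^(-2x))/4. Adding gives (2e^(2x) + 2e^(-2x))/4 = (e^(2x) + e^(-2x))/2 = cosh(2x).
So the two sides agree for every real x for which both sides are defined.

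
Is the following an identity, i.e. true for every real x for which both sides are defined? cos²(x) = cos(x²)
Claim: cos²(x) = cos(x²).
Test a specific point where both sides are defined: x = -π/6.
LHS = cos²(x) ≈ 0.7500
RHS = cos(x²) ≈ 0.9627
Since 0.7500 ≠ 0.9627, the equation fails at this point, so it cannot hold for every real x for which both sides are defined.
cos²(x) means (cos x)², squaring the output; cos(x²) squares the input. These are different functions.

Conclusion: No, this is NOT an identity.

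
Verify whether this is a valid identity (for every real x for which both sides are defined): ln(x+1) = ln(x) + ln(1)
No, this is NOT an identity.

Claim: ln(x+1) = ln(x) + ln(1).
Test a specific point where both sides are defined: x = 3.
LHS = ln(x+1) ≈ 1.3863
RHS = ln(x) + ln(1) ≈ 1.0986
Since 1.3863 ≠ 1.0986, the equation fails at this point, so it cannot hold for every real x for which both sides are defined.
ln(1) = 0, so the right side is just ln(x), which differs from ln(x+1).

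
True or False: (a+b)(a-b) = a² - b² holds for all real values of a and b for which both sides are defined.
Claim: (a+b)(a-b) = a² - b².
Reasoning: Expand: (a+b)(a-b) = a² - ab + ba - b² = a² - b² (the cross terms cancel).
So the two sides agree for all real values of a and b for which both sides are defined.

Conclusion: True.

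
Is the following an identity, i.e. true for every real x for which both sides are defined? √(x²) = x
No, this is NOT an identity.

Claim: √(x²) = x.
Test a specific point where both sides are defined: x = -3.
LHS = √(x²) ≈ 3.0000
RHS = x ≈ -3.0000
Since 3.0000 ≠ -3.0000, the equation fails at this point, so it cannot hold for every real x for which both sides are defined.
√(x²) = |x|, which differs from x whenever x < 0 (both sides are defined for every real x).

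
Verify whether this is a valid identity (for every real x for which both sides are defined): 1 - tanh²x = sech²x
Yes, this is an identity.

Claim: 1 - tanh²x = sech²x.
Reasoning: Divide cosh²x - sinh²x = 1 through by cosh²x (never zero): 1 - tanh²x = 1/cosh²x = sech²x.
So the two sides agree for every real x for which both sides are defined.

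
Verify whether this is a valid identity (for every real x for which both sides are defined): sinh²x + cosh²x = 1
No, this is NOT an identity.

Claim: sinh²x + cosh²x = 1.
Test a specific point where both sides are defined: x = 2.
LHS = sinh²x + cosh²x ≈ 27.3082
RHS = 1 ≈ 1.0000
Since 27.3082 ≠ 1.0000, the equation fails at this point, so it cannot hold for every real x for which both sides are defined.
The correct hyperbolic identity is cosh²x - sinh²x = 1 (a difference); the sum sinh²x + cosh²x equals cosh(2x).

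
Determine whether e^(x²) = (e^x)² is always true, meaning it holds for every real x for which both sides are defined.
Claim: e^(x²) = (e^x)².
Test a specific point where both sides are defined: x = 1/2.
LHS = e^(x²) ≈ 1.2840
RHS = (e^x)² ≈ 2.7183
Since 1.2840 ≠ 2.7183, the equation fails at this point, so it cannot hold for every real x for which both sides are defined.
(e^x)² = e^(2x), and 2x ≠ x² in general.

Conclusion: No, this is NOT an identity.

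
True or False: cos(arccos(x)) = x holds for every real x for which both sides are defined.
True.

Claim: cos(arccos(x)) = x.
Reasoning: For -1 ≤ x ≤ 1 (where arccos is defined), arccos(x) is by definition an angle whose cosine equals x. Taking the cosine of that angle returns x. (Note the other order, arccos(cos x) = x, is NOT an identity.)
So the two sides agree for every real x for which both sides are defined.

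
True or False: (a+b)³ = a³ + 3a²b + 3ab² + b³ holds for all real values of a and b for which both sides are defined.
True.

Claim: (a+b)³ = a³ + 3a²b + 3ab² + b³.
Reasoning: (a+b)³ = (a+b)(a+b)² = (a+b)(a² + 2ab + b²) = a³ + 2a²b + ab² + a²b + 2ab² + b³ = a³ + 3a²b + 3ab² + b³.
So the two sides agree for all real values of a and b for which both sides are defined.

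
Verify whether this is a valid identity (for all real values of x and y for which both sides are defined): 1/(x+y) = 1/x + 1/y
Claim: 1/(x+y) = 1/x + 1/y.
Test a specific point where both sides are defined: x = -1, y = 2.
LHS = 1/(x+y) ≈ 1.0000
RHS = 1/x + 1/y ≈ -0.5000
Since 1.0000 ≠ -0.5000, the equation fails at this point, so it cannot hold for all real values of x and y for which both sides are defined.
1/x + 1/y = (x+y)/(xy), which is not 1/(x+y).

Conclusion: No, this is NOT an identity.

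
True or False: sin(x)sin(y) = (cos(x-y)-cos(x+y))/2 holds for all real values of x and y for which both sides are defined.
Claim: sin(x)sin(y) = (cos(x-y)-cos(x+y))/2.
Reasoning: cos(x-y) = cos(x)cos(y) + sin(x)sin(y) and cos(x+y) = cos(x)cos(y) - sin(x)sin(y). Subtracting, cos(x-y) - cos(x+y) = 2sin(x)sin(y); divide by 2.
So the two sides agree for all real values of x and y for which both sides are defined.

Conclusion: True.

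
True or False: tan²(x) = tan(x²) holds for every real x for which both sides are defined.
False.

Claim: tan²(x) = tan(x²).
Test a specific point where both sides are defined: x = π/4.
LHS = tan²(x) ≈ 1.0000
RHS = tan(x²) ≈ 0.7092
Since 1.0000 ≠ 0.7092, the equation fails at this point, so it cannot hold for every real x for which both sides are defined.
tan²(x) means (tan x)², squaring the output; tan(x²) squares the input. These are different functions.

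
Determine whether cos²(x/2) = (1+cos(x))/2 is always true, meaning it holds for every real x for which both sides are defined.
Yes, this is an identity.

Claim: cos²(x/2) = (1+cos(x))/2.
Reasoning: Use cos(2θ) = 2cos²θ - 1 with θ = x/2: cos(x) = 2cos²(x/2) - 1. Solving for cos²(x/2) gives (1 + cos(x))/2.
So the two sides agree for every real x for which both sides are defined.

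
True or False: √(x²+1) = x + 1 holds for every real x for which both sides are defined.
Claim: √(x²+1) = x + 1.
Test a specific point where both sides are defined: x = 2.
LHS = √(x²+1) ≈ 2.2361
RHS = x + 1 ≈ 3.0000
Since 2.2361 ≠ 3.0000, the equation fails at this point, so it cannot hold for every real x for which both sides are defined.
(x+1)² = x² + 2x + 1 ≠ x² + 1 unless x = 0.

Conclusion: False.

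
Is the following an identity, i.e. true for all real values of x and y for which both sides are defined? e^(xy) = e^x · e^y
No, this is NOT an identity.

Claim: e^(xy) = e^x · e^y.
Test a specific point where both sides are defined: x = 5, y = -3.
LHS = e^(xy) ≈ 0.0000
RHS = e^x · e^y ≈ 7.3891
Since 0.0000 ≠ 7.3891, the equation fails at this point, so it cannot hold for all real values of x and y for which both sides are defined.
e^x · e^y = e^(x+y), not e^(xy).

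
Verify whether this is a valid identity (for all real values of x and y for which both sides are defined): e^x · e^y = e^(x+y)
Claim: e^x · e^y = e^(x+y).
Reasoning: This is the law of exponents for a common base: multiplying powers adds exponents. E.g. from the series, (Σ x^j/j!)(Σ y^k/k!) = Σ_m (Σ_{j+k=m} x^j y^k/(j!k!)) = Σ_m (x+y)^m/m! by the binomial theorem.
So the two sides agree for all real values of x and y for which both sides are defined.

Conclusion: Yes, this is an identity.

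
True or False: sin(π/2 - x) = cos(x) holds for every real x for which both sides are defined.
Claim: sin(π/2 - x) = cos(x).
Reasoning: Use sin(u - v) = sin(u)cos(v) - cos(u)sin(v) with u = π/2, v = x: sin(π/2)cos(x) - cos(π/2)sin(x) = 1·cos(x) - 0·sin(x) = cos(x).
So the two sides agree for every real x for which both sides are defined.

Conclusion: True.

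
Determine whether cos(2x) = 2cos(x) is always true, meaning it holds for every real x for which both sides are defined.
No, this is NOT an identity.

Claim: cos(2x) = 2cos(x).
Test a specific point where both sides are defined: x = -π/3.
LHS = cos(2x) ≈ -0.5000
RHS = 2cos(x) ≈ 1.0000
Since -0.5000 ≠ 1.0000, the equation fails at this point, so it cannot hold for every real x for which both sides are defined.
The correct double-angle formula is cos(2x) = cos²x - sin²x.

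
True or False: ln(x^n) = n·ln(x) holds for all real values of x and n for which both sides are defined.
True.

Claim: ln(x^n) = n·ln(x).
Reasoning: The right side requires x > 0. For x > 0, x^n = (e^(ln x))^n = e^(n·ln x), so taking ln of both sides gives ln(x^n) = n·ln(x).
So the two sides agree for all real values of x and n for which both sides are defined.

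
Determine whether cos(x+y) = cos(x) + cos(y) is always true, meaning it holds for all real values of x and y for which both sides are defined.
Claim: cos(x+y) = cos(x) + cos(y).
Test a specific point where both sides are defined: x = π/6, y = -π/3.
LHS = cos(x+y) ≈ 0.8660
RHS = cos(x) + cos(y) ≈ 1.3660
Since 0.8660 ≠ 1.3660, the equation fails at this point, so it cannot hold for all real values of x and y for which both sides are defined.
The correct expansion is cos(x+y) = cos(x)cos(y) - sin(x)sin(y); cosine is not additive.

Conclusion: No, this is NOT an identity.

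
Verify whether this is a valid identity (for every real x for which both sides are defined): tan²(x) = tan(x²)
Claim: tan²(x) = tan(x²).
Test a specific point where both sides are defined: x = π/3.
LHS = tan²(x) ≈ 3.0000
RHS = tan(x²) ≈ 1.9485
Since 3.0000 ≠ 1.9485, the equation fails at this point, so it cannot hold for every real x for which both sides are defined.
tan²(x) means (tan x)², squaring the output; tan(x²) squares the input. These are different functions.

Conclusion: No, this is NOT an identity.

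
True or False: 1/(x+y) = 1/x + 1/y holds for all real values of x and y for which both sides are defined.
Claim: 1/(x+y) = 1/x + 1/y.
Test a specific point where both sides are defined: x = 3, y = 5.
LHS = 1/(x+y) ≈ 0.1250
RHS = 1/x + 1/y ≈ 0.5333
Since 0.1250 ≠ 0.5333, the equation fails at this point, so it cannot hold for all real values of x and y for which both sides are defined.
1/x + 1/y = (x+y)/(xy), which is not 1/(x+y).

Conclusion: False.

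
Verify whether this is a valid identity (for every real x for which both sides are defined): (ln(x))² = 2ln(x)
Claim: (ln(x))² = 2ln(x).
Test a specific point where both sides are defined: x = 5.
LHS = (ln(x))² ≈ 2.5903
RHS = 2ln(x) ≈ 3.2189
Since 2.5903 ≠ 3.2189, the equation fails at this point, so it cannot hold for every real x for which both sides are defined.
2ln(x) equals ln(x²), which is not the same as (ln x)².

Conclusion: No, this is NOT an identity.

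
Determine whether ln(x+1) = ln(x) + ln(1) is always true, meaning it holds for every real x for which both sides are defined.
No, this is NOT an identity.

Claim: ln(x+1) = ln(x) + ln(1).
Test a specific point where both sides are defined: x = 5.
LHS = ln(x+1) ≈ 1.7918
RHS = ln(x) + ln(1) ≈ 1.6094
Since 1.7918 ≠ 1.6094, the equation fails at this point, so it cannot hold for every real x for which both sides are defined.
ln(1) = 0, so the right side is just ln(x), which differs from ln(x+1).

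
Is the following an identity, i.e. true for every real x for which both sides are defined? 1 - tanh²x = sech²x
Yes, this is an identity.

Claim: 1 - tanh²x = sech²x.
Reasoning: Divide cosh²x - sinh²x = 1 through by cosh²x (never zero): 1 - tanh²x = 1/cosh²x = sech²x.
So the two sides agree for every real x for which both sides are defined.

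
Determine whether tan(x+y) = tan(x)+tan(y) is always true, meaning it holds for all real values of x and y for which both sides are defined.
Claim: tan(x+y) = tan(x)+tan(y).
Test a specific point where both sides are defined: x = -π/4, y = π/6.
LHS = tan(x+y) ≈ -0.2679
RHS = tan(x)+tan(y) ≈ -0.4226
Since -0.2679 ≠ -0.4226, the equation fails at this point, so it cannot hold for all real values of x and y for which both sides are defined.
The correct formula is tan(x+y) = (tan(x) + tan(y))/(1 - tan(x)tan(y)).

Conclusion: No, this is NOT an identity.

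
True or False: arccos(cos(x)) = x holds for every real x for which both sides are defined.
False.

Claim: arccos(cos(x)) = x.
Test a specific point where both sides are defined: x = -π/3.
LHS = arccos(cos(x)) ≈ 1.0472
RHS = x ≈ -1.0472
Since 1.0472 ≠ -1.0472, the equation fails at this point, so it cannot hold for every real x for which both sides are defined.
arccos only returns values in [0, π], so arccos(cos(x)) = x holds only for x in that interval, not for all real x.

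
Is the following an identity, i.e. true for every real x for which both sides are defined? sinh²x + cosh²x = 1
Claim: sinh²x + cosh²x = 1.
Test a specific point where both sides are defined: x = 2.
LHS = sinh²x + cosh²x ≈ 27.3082
RHS = 1 ≈ 1.0000
Since 27.3082 ≠ 1.0000, the equation fails at this point, so it cannot hold for every real x for which both sides are defined.
The correct hyperbolic identity is cosh²x - sinh²x = 1 (a difference); the sum sinh²x + cosh²x equals cosh(2x).

Conclusion: No, this is NOT an identity.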